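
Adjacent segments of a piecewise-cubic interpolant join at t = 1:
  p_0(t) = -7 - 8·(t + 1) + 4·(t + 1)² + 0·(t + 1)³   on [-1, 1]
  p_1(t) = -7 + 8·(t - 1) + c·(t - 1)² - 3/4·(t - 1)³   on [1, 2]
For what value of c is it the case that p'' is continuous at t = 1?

p_0''(t) = 8 + 0·(t + 1), so p_0''(1) = 8. On the right, p_1''(1) = 2c, so c = 4.

4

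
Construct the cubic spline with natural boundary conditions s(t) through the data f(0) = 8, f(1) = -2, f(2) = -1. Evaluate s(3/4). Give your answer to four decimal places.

With M_i denoting the second derivative at x_i, h_i = 1, 1, and Δ_i = (y_(i+1) − y_i)/h_i = -10, 1:
  1·M_0 + 4·M_1 + 1·M_2 = 6(Δ_1 - Δ_0) = 66
Natural end conditions: M_0 = M_2 = 0.
Forward elimination and back-substitution give M_0 = 0, M_1 = 33/2, M_2 = 0.
On [0, 1], s(t) = 8 - 51/4·t + 0·t² + 11/4·t³.
With t = 3/4: s(3/4) = -103/256.

-0.4023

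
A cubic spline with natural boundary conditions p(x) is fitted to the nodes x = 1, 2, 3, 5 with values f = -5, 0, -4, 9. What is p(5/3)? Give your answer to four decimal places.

-0.6280

Let σ_i = p''(x_i). Step sizes h_i = 1, 1, 2; slopes of the chords Δ_i = (y_(i+1) - y_i)/h_i = 5, -4, 13/2.
  1·σ_0 + 4·σ_1 + 1·σ_2 = 6(Δ_1 - Δ_0) = -54
  1·σ_1 + 6·σ_2 + 2·σ_3 = 6(Δ_2 - Δ_1) = 63
Natural end conditions: σ_0 = σ_3 = 0.
Solving the tridiagonal system: σ_0 = 0, σ_1 = -387/23, σ_2 = 306/23, σ_3 = 0.
On [1, 2], p(x) = -5 + 359/46·(x - 1) + 0·(x - 1)² - 129/46·(x - 1)³.
With (x - 1) = 2/3: p(5/3) = -130/207.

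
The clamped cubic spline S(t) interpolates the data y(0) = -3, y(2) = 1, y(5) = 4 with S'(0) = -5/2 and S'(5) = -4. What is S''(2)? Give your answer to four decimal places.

-0.6000

Let M_i = S''(x_i). Step sizes h_i = 2, 3; slopes of the chords Δ_i = (y_(i+1) - y_i)/h_i = 2, 1.
  2·M_0 + 10·M_1 + 3·M_2 = 6(Δ_1 - Δ_0) = -6
Clamped end conditions give two more equations: 2h_0·M_0 + h_0·M_1 = 6(Δ_0 - S'(0)) = 27 and h_1·M_1 + 2h_1·M_2 = 6(S'(5) - Δ_1) = -30.
Solving the tridiagonal system: M_0 = 141/20, M_1 = -3/5, M_2 = -47/10.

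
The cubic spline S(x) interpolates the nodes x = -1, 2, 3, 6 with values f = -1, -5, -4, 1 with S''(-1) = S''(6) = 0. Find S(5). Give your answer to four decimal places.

Let σ_i = S''(x_i). Step sizes h_i = 3, 1, 3; slopes of the chords Δ_i = (y_(i+1) - y_i)/h_i = -4/3, 1, 5/3.
  3·σ_0 + 8·σ_1 + 1·σ_2 = 6(Δ_1 - Δ_0) = 14
  1·σ_1 + 8·σ_2 + 3·σ_3 = 6(Δ_2 - Δ_1) = 4
Natural end conditions: σ_0 = σ_3 = 0.
Forward elimination and back-substitution give σ_0 = 0, σ_1 = 12/7, σ_2 = 2/7, σ_3 = 0.
On [3, 6], S(x) = -4 + 29/21·(x - 3) + 1/7·(x - 3)² - 1/63·(x - 3)³.
With (x - 3) = 2: S(5) = -50/63.

-0.7937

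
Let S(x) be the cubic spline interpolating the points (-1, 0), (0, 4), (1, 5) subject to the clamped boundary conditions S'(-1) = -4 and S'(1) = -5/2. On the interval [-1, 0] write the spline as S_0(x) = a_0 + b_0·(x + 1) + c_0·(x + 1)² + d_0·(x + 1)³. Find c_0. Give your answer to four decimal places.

14.6250

Put σ_i = S'' at the i-th knot. Here h = (1, 1) and Δ = (4, 1), so the interior equations h_(i-1)·σ_(i-1) + 2(h_(i-1)+h_i)·σ_i + h_i·σ_(i+1) = 6(Δ_i − Δ_(i-1)) read
  1·σ_0 + 4·σ_1 + 1·σ_2 = 6(Δ_1 - Δ_0) = -18
Clamped end conditions give two more equations: 2h_0·σ_0 + h_0·σ_1 = 6(Δ_0 - S'(-1)) = 48 and h_1·σ_1 + 2h_1·σ_2 = 6(S'(1) - Δ_1) = -21.
Forward elimination and back-substitution give σ_0 = 117/4, σ_1 = -21/2, σ_2 = -21/4.
On [-1, 0], with S_0(x) = a_0 + b_0·(x + 1) + c_0·(x + 1)² + d_0·(x + 1)³: c_0 = σ_0/2 = 117/8, d_0 = (σ_1 - σ_0)/(6h_0) = -53/8, b_0 = Δ_0 - h_0(2σ_0 + σ_1)/6 = -4.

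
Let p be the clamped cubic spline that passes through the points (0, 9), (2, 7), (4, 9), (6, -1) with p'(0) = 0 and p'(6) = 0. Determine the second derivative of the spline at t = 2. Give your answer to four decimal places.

4.6000

Write σ_i for p''(x_i). With h_i = 2, 2, 2 and divided differences Δ_i = -1, 1, -5, the continuity of p' gives the tridiagonal system
  2·σ_0 + 8·σ_1 + 2·σ_2 = 6(Δ_1 - Δ_0) = 12
  2·σ_1 + 8·σ_2 + 2·σ_3 = 6(Δ_2 - Δ_1) = -36
Clamped end conditions give two more equations: 2h_0·σ_0 + h_0·σ_1 = 6(Δ_0 - p'(0)) = -6 and h_2·σ_2 + 2h_2·σ_3 = 6(p'(6) - Δ_2) = 30.
Forward elimination and back-substitution give σ_0 = -19/5, σ_1 = 23/5, σ_2 = -43/5, σ_3 = 59/5.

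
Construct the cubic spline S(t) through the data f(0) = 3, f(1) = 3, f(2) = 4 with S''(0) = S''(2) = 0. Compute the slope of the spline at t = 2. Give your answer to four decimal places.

Put M_i = S'' at the i-th knot. Here h = (1, 1) and Δ = (0, 1), so the interior equations h_(i-1)·M_(i-1) + 2(h_(i-1)+h_i)·M_i + h_i·M_(i+1) = 6(Δ_i − Δ_(i-1)) read
  1·M_0 + 4·M_1 + 1·M_2 = 6(Δ_1 - Δ_0) = 6
Natural end conditions: M_0 = M_2 = 0.
Hence M_0 = 0, M_1 = 3/2, M_2 = 0.
On [1, 2], S'(t) = b_1 + 2c_1·(t - 1) + 3d_1·(t - 1)² with b_1 = Δ_1 - h_1(2M_1 + M_2)/6 = 1/2, c_1 = M_1/2 = 3/4, d_1 = (M_2 - M_1)/(6h_1) = -1/4. So S'(2) = 5/4.

1.2500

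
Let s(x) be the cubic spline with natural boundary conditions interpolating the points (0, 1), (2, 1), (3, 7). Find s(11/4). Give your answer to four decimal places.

With M_i denoting the second derivative at x_i, h_i = 2, 1, and Δ_i = (y_(i+1) − y_i)/h_i = 0, 6:
  2·M_0 + 6·M_1 + 1·M_2 = 6(Δ_1 - Δ_0) = 36
Natural end conditions: M_0 = M_2 = 0.
Forward elimination and back-substitution give M_0 = 0, M_1 = 6, M_2 = 0.
On [2, 3], s(x) = 1 + 4·(x - 2) + 3·(x - 2)² - 1·(x - 2)³.
With (x - 2) = 3/4: s(11/4) = 337/64.

5.2656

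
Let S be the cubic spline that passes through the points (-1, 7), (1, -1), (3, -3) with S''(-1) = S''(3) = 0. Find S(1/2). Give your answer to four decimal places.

With M_i denoting the second derivative at x_i, h_i = 2, 2, and Δ_i = (y_(i+1) − y_i)/h_i = -4, -1:
  2·M_0 + 8·M_1 + 2·M_2 = 6(Δ_1 - Δ_0) = 18
Natural end conditions: M_0 = M_2 = 0.
Hence M_0 = 0, M_1 = 9/4, M_2 = 0.
On [-1, 1], S(t) = 7 - 19/4·(t + 1) + 0·(t + 1)² + 3/16·(t + 1)³.
With (t + 1) = 3/2: S(1/2) = 65/128.

0.5078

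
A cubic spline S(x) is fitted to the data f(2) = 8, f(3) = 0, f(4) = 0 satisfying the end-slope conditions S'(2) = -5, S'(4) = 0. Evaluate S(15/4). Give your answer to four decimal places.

-0.2227

Put M_i = S'' at the i-th knot. Here h = (1, 1) and Δ = (-8, 0), so the interior equations h_(i-1)·M_(i-1) + 2(h_(i-1)+h_i)·M_i + h_i·M_(i+1) = 6(Δ_i − Δ_(i-1)) read
  1·M_0 + 4·M_1 + 1·M_2 = 6(Δ_1 - Δ_0) = 48
Clamped end conditions give two more equations: 2h_0·M_0 + h_0·M_1 = 6(Δ_0 - S'(2)) = -18 and h_1·M_1 + 2h_1·M_2 = 6(S'(4) - Δ_1) = 0.
Forward elimination and back-substitution give M_0 = -37/2, M_1 = 19, M_2 = -19/2.
On [3, 4], S(x) = 0 - 19/4·(x - 3) + 19/2·(x - 3)² - 19/4·(x - 3)³.
With (x - 3) = 3/4: S(15/4) = -57/256.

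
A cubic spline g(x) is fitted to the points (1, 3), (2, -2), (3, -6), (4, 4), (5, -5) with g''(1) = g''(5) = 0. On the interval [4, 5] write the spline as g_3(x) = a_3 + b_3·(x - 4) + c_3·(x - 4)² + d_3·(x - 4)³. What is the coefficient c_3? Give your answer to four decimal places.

-18.2143

With M_i denoting the second derivative at x_i, h_i = 1, 1, 1, 1, and Δ_i = (y_(i+1) − y_i)/h_i = -5, -4, 10, -9:
  1·M_0 + 4·M_1 + 1·M_2 = 6(Δ_1 - Δ_0) = 6
  1·M_1 + 4·M_2 + 1·M_3 = 6(Δ_2 - Δ_1) = 84
  1·M_2 + 4·M_3 + 1·M_4 = 6(Δ_3 - Δ_2) = -114
Natural end conditions: M_0 = M_4 = 0.
Forward elimination and back-substitution give M_0 = 0, M_1 = -45/7, M_2 = 222/7, M_3 = -255/7, M_4 = 0.
On [4, 5], with g_3(x) = a_3 + b_3·(x - 4) + c_3·(x - 4)² + d_3·(x - 4)³: c_3 = M_3/2 = -255/14, d_3 = (M_4 - M_3)/(6h_3) = 85/14, b_3 = Δ_3 - h_3(2M_3 + M_4)/6 = 22/7.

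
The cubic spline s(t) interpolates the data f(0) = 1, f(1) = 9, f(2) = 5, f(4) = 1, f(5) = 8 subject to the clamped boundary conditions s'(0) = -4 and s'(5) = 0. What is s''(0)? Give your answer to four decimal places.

51.8750

Let M_i = s''(x_i). Step sizes h_i = 1, 1, 2, 1; slopes of the chords Δ_i = (y_(i+1) - y_i)/h_i = 8, -4, -2, 7.
  1·M_0 + 4·M_1 + 1·M_2 = 6(Δ_1 - Δ_0) = -72
  1·M_1 + 6·M_2 + 2·M_3 = 6(Δ_2 - Δ_1) = 12
  2·M_2 + 6·M_3 + 1·M_4 = 6(Δ_3 - Δ_2) = 54
Clamped end conditions give two more equations: 2h_0·M_0 + h_0·M_1 = 6(Δ_0 - s'(0)) = 72 and h_3·M_3 + 2h_3·M_4 = 6(s'(5) - Δ_3) = -42.
Forward elimination and back-substitution give M_0 = 415/8, M_1 = -127/4, M_2 = 25/8, M_3 = 25/2, M_4 = -109/4.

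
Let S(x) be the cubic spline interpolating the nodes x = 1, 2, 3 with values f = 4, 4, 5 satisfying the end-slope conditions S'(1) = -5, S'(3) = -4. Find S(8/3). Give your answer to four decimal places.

With M_i denoting the second derivative at x_i, h_i = 1, 1, and Δ_i = (y_(i+1) − y_i)/h_i = 0, 1:
  1·M_0 + 4·M_1 + 1·M_2 = 6(Δ_1 - Δ_0) = 6
Clamped end conditions give two more equations: 2h_0·M_0 + h_0·M_1 = 6(Δ_0 - S'(1)) = 30 and h_1·M_1 + 2h_1·M_2 = 6(S'(3) - Δ_1) = -30.
Solving: M_0 = 14, M_1 = 2, M_2 = -16.
On [2, 3], S(x) = 4 + 3·(x - 2) + 1·(x - 2)² - 3·(x - 2)³.
With (x - 2) = 2/3: S(8/3) = 50/9.

5.5556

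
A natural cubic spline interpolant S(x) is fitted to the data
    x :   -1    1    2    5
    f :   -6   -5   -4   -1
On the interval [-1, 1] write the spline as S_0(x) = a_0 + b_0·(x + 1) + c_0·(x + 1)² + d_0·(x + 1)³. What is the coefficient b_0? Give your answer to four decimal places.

0.3298

Let M_i = S''(x_i). Step sizes h_i = 2, 1, 3; slopes of the chords Δ_i = (y_(i+1) - y_i)/h_i = 1/2, 1, 1.
  2·M_0 + 6·M_1 + 1·M_2 = 6(Δ_1 - Δ_0) = 3
  1·M_1 + 8·M_2 + 3·M_3 = 6(Δ_2 - Δ_1) = 0
Natural end conditions: M_0 = M_3 = 0.
Solving the tridiagonal system: M_0 = 0, M_1 = 24/47, M_2 = -3/47, M_3 = 0.
On [-1, 1], with S_0(x) = a_0 + b_0·(x + 1) + c_0·(x + 1)² + d_0·(x + 1)³: c_0 = M_0/2 = 0, d_0 = (M_1 - M_0)/(6h_0) = 2/47, b_0 = Δ_0 - h_0(2M_0 + M_1)/6 = 31/94.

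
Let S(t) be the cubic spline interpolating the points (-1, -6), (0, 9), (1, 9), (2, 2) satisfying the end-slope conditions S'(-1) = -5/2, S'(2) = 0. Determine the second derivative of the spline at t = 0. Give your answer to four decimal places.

Write M_i for S''(x_i). With h_i = 1, 1, 1 and divided differences Δ_i = 15, 0, -7, the continuity of S' gives the tridiagonal system
  1·M_0 + 4·M_1 + 1·M_2 = 6(Δ_1 - Δ_0) = -90
  1·M_1 + 4·M_2 + 1·M_3 = 6(Δ_2 - Δ_1) = -42
Clamped end conditions give two more equations: 2h_0·M_0 + h_0·M_1 = 6(Δ_0 - S'(-1)) = 105 and h_2·M_2 + 2h_2·M_3 = 6(S'(2) - Δ_2) = 42.
Forward elimination and back-substitution give M_0 = 1078/15, M_1 = -581/15, M_2 = -104/15, M_3 = 367/15.

-38.7333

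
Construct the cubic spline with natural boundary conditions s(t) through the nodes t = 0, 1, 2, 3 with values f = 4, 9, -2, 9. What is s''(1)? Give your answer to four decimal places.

Write σ_i for s''(x_i). With h_i = 1, 1, 1 and divided differences Δ_i = 5, -11, 11, the continuity of s' gives the tridiagonal system
  1·σ_0 + 4·σ_1 + 1·σ_2 = 6(Δ_1 - Δ_0) = -96
  1·σ_1 + 4·σ_2 + 1·σ_3 = 6(Δ_2 - Δ_1) = 132
Natural end conditions: σ_0 = σ_3 = 0.
Forward elimination and back-substitution give σ_0 = 0, σ_1 = -172/5, σ_2 = 208/5, σ_3 = 0.

-34.4000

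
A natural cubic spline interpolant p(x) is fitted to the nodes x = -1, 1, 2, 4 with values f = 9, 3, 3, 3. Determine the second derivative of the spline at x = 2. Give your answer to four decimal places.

Write M_i for p''(x_i). With h_i = 2, 1, 2 and divided differences Δ_i = -3, 0, 0, the continuity of p' gives the tridiagonal system
  2·M_0 + 6·M_1 + 1·M_2 = 6(Δ_1 - Δ_0) = 18
  1·M_1 + 6·M_2 + 2·M_3 = 6(Δ_2 - Δ_1) = 0
Natural end conditions: M_0 = M_3 = 0.
Forward elimination and back-substitution give M_0 = 0, M_1 = 108/35, M_2 = -18/35, M_3 = 0.

-0.5143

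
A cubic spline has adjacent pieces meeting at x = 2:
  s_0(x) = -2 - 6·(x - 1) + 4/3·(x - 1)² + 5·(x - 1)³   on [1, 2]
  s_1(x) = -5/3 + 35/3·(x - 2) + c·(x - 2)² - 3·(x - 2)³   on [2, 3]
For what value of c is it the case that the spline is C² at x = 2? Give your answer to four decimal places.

16.3333

s_0''(x) = 8/3 + 30·(x - 1), so s_0''(2) = 98/3. On the right, s_1''(2) = 2c, so c = 49/3.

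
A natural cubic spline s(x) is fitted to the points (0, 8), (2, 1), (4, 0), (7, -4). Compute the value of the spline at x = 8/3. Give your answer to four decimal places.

0.2469

Put M_i = s'' at the i-th knot. Here h = (2, 2, 3) and Δ = (-7/2, -1/2, -4/3), so the interior equations h_(i-1)·M_(i-1) + 2(h_(i-1)+h_i)·M_i + h_i·M_(i+1) = 6(Δ_i − Δ_(i-1)) read
  2·M_0 + 8·M_1 + 2·M_2 = 6(Δ_1 - Δ_0) = 18
  2·M_1 + 10·M_2 + 3·M_3 = 6(Δ_2 - Δ_1) = -5
Natural end conditions: M_0 = M_3 = 0.
Forward elimination and back-substitution give M_0 = 0, M_1 = 5/2, M_2 = -1, M_3 = 0.
On [2, 4], s(x) = 1 - 11/6·(x - 2) + 5/4·(x - 2)² - 7/24·(x - 2)³.
With (x - 2) = 2/3: s(8/3) = 20/81.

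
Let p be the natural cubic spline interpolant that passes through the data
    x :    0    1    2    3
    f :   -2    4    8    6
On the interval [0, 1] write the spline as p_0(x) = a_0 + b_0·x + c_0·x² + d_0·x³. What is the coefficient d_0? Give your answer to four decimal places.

Let M_i = p''(x_i). Step sizes h_i = 1, 1, 1; slopes of the chords Δ_i = (y_(i+1) - y_i)/h_i = 6, 4, -2.
  1·M_0 + 4·M_1 + 1·M_2 = 6(Δ_1 - Δ_0) = -12
  1·M_1 + 4·M_2 + 1·M_3 = 6(Δ_2 - Δ_1) = -36
Natural end conditions: M_0 = M_3 = 0.
Solving the tridiagonal system: M_0 = 0, M_1 = -4/5, M_2 = -44/5, M_3 = 0.
On [0, 1], with p_0(x) = a_0 + b_0·x + c_0·x² + d_0·x³: c_0 = M_0/2 = 0, d_0 = (M_1 - M_0)/(6h_0) = -2/15, b_0 = Δ_0 - h_0(2M_0 + M_1)/6 = 92/15.

-0.1333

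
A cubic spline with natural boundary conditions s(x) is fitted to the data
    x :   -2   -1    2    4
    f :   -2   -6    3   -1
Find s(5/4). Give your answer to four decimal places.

0.7619

Write m_i for s''(x_i). With h_i = 1, 3, 2 and divided differences Δ_i = -4, 3, -2, the continuity of s' gives the tridiagonal system
  1·m_0 + 8·m_1 + 3·m_2 = 6(Δ_1 - Δ_0) = 42
  3·m_1 + 10·m_2 + 2·m_3 = 6(Δ_2 - Δ_1) = -30
Natural end conditions: m_0 = m_3 = 0.
Forward elimination and back-substitution give m_0 = 0, m_1 = 510/71, m_2 = -366/71, m_3 = 0.
On [-1, 2], s(x) = -6 - 114/71·(x + 1) + 255/71·(x + 1)² - 146/213·(x + 1)³.
With (x + 1) = 9/4: s(5/4) = 1731/2272.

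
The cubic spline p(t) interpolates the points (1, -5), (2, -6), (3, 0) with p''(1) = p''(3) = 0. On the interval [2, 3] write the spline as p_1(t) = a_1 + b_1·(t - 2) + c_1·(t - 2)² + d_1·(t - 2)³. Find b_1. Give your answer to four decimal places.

2.5000

With M_i denoting the second derivative at x_i, h_i = 1, 1, and Δ_i = (y_(i+1) − y_i)/h_i = -1, 6:
  1·M_0 + 4·M_1 + 1·M_2 = 6(Δ_1 - Δ_0) = 42
Natural end conditions: M_0 = M_2 = 0.
Forward elimination and back-substitution give M_0 = 0, M_1 = 21/2, M_2 = 0.
On [2, 3], with p_1(t) = a_1 + b_1·(t - 2) + c_1·(t - 2)² + d_1·(t - 2)³: c_1 = M_1/2 = 21/4, d_1 = (M_2 - M_1)/(6h_1) = -7/4, b_1 = Δ_1 - h_1(2M_1 + M_2)/6 = 5/2.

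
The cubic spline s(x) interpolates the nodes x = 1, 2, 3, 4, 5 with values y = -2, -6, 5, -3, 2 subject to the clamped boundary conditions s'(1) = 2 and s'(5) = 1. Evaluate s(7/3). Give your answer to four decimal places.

-2.6587

With m_i denoting the second derivative at x_i, h_i = 1, 1, 1, 1, and Δ_i = (y_(i+1) − y_i)/h_i = -4, 11, -8, 5:
  1·m_0 + 4·m_1 + 1·m_2 = 6(Δ_1 - Δ_0) = 90
  1·m_1 + 4·m_2 + 1·m_3 = 6(Δ_2 - Δ_1) = -114
  1·m_2 + 4·m_3 + 1·m_4 = 6(Δ_3 - Δ_2) = 78
Clamped end conditions give two more equations: 2h_0·m_0 + h_0·m_1 = 6(Δ_0 - s'(1)) = -36 and h_3·m_3 + 2h_3·m_4 = 6(s'(5) - Δ_3) = -24.
Forward elimination and back-substitution give m_0 = -1135/28, m_1 = 631/14, m_2 = -199/4, m_3 = 559/14, m_4 = -895/28.
On [2, 3], s(x) = -6 + 239/56·(x - 2) + 631/28·(x - 2)² - 885/56·(x - 2)³.
With (x - 2) = 1/3: s(7/3) = -335/126.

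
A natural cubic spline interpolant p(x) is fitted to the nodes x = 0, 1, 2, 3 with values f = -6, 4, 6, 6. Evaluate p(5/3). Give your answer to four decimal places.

Put M_i = p'' at the i-th knot. Here h = (1, 1, 1) and Δ = (10, 2, 0), so the interior equations h_(i-1)·M_(i-1) + 2(h_(i-1)+h_i)·M_i + h_i·M_(i+1) = 6(Δ_i − Δ_(i-1)) read
  1·M_0 + 4·M_1 + 1·M_2 = 6(Δ_1 - Δ_0) = -48
  1·M_1 + 4·M_2 + 1·M_3 = 6(Δ_2 - Δ_1) = -12
Natural end conditions: M_0 = M_3 = 0.
Hence M_0 = 0, M_1 = -12, M_2 = 0, M_3 = 0.
On [1, 2], p(x) = 4 + 6·(x - 1) - 6·(x - 1)² + 2·(x - 1)³.
With (x - 1) = 2/3: p(5/3) = 160/27.

5.9259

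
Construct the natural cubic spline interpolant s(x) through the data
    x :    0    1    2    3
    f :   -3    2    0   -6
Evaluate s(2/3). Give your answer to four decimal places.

0.9259

Put m_i = s'' at the i-th knot. Here h = (1, 1, 1) and Δ = (5, -2, -6), so the interior equations h_(i-1)·m_(i-1) + 2(h_(i-1)+h_i)·m_i + h_i·m_(i+1) = 6(Δ_i − Δ_(i-1)) read
  1·m_0 + 4·m_1 + 1·m_2 = 6(Δ_1 - Δ_0) = -42
  1·m_1 + 4·m_2 + 1·m_3 = 6(Δ_2 - Δ_1) = -24
Natural end conditions: m_0 = m_3 = 0.
Solving: m_0 = 0, m_1 = -48/5, m_2 = -18/5, m_3 = 0.
On [0, 1], s(x) = -3 + 33/5·x + 0·x² - 8/5·x³.
With x = 2/3: s(2/3) = 25/27.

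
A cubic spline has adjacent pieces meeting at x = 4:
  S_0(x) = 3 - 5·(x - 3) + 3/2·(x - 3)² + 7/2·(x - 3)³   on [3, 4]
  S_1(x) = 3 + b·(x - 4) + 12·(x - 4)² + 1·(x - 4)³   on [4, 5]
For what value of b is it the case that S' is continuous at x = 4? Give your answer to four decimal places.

8.5000

S_0'(x) = -5 + 3·(x - 3) + 21/2·(x - 3)², so S_0'(4) = 17/2. On the right, S_1'(4) = b, so b = 17/2.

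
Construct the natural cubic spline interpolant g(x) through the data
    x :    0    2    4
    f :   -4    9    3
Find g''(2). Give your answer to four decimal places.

Let σ_i = g''(x_i). Step sizes h_i = 2, 2; slopes of the chords Δ_i = (y_(i+1) - y_i)/h_i = 13/2, -3.
  2·σ_0 + 8·σ_1 + 2·σ_2 = 6(Δ_1 - Δ_0) = -57
Natural end conditions: σ_0 = σ_2 = 0.
Hence σ_0 = 0, σ_1 = -57/8, σ_2 = 0.

-7.1250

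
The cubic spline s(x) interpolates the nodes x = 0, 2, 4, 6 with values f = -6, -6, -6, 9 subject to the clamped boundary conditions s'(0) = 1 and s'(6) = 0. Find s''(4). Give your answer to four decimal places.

10.3667

Write M_i for s''(x_i). With h_i = 2, 2, 2 and divided differences Δ_i = 0, 0, 15/2, the continuity of s' gives the tridiagonal system
  2·M_0 + 8·M_1 + 2·M_2 = 6(Δ_1 - Δ_0) = 0
  2·M_1 + 8·M_2 + 2·M_3 = 6(Δ_2 - Δ_1) = 45
Clamped end conditions give two more equations: 2h_0·M_0 + h_0·M_1 = 6(Δ_0 - s'(0)) = -6 and h_2·M_2 + 2h_2·M_3 = 6(s'(6) - Δ_2) = -45.
Forward elimination and back-substitution give M_0 = -7/30, M_1 = -38/15, M_2 = 311/30, M_3 = -493/30.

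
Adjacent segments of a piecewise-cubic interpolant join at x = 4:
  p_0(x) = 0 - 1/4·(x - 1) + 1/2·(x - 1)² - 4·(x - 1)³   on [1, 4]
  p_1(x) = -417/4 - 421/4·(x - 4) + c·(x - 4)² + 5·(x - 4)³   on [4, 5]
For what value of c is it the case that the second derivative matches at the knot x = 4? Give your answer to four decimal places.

p_0''(x) = 1 - 24·(x - 1), so p_0''(4) = -71. On the right, p_1''(4) = 2c, so c = -71/2.

-35.5000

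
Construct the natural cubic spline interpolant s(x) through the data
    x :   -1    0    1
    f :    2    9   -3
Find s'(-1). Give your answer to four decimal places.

Let m_i = s''(x_i). Step sizes h_i = 1, 1; slopes of the chords Δ_i = (y_(i+1) - y_i)/h_i = 7, -12.
  1·m_0 + 4·m_1 + 1·m_2 = 6(Δ_1 - Δ_0) = -114
Natural end conditions: m_0 = m_2 = 0.
Solving: m_0 = 0, m_1 = -57/2, m_2 = 0.
On [-1, 0], s'(x) = b_0 + 2c_0·(x + 1) + 3d_0·(x + 1)² with b_0 = Δ_0 - h_0(2m_0 + m_1)/6 = 47/4, c_0 = m_0/2 = 0, d_0 = (m_1 - m_0)/(6h_0) = -19/4. So s'(-1) = 47/4.

11.7500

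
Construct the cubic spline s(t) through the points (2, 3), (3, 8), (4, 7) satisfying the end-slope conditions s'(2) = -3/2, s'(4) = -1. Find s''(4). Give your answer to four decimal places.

9.2500

With M_i denoting the second derivative at x_i, h_i = 1, 1, and Δ_i = (y_(i+1) − y_i)/h_i = 5, -1:
  1·M_0 + 4·M_1 + 1·M_2 = 6(Δ_1 - Δ_0) = -36
Clamped end conditions give two more equations: 2h_0·M_0 + h_0·M_1 = 6(Δ_0 - s'(2)) = 39 and h_1·M_1 + 2h_1·M_2 = 6(s'(4) - Δ_1) = 0.
Forward elimination and back-substitution give M_0 = 115/4, M_1 = -37/2, M_2 = 37/4.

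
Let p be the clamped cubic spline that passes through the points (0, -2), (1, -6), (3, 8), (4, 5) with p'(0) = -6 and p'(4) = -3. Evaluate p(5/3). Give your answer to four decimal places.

-2.1799

Write M_i for p''(x_i). With h_i = 1, 2, 1 and divided differences Δ_i = -4, 7, -3, the continuity of p' gives the tridiagonal system
  1·M_0 + 6·M_1 + 2·M_2 = 6(Δ_1 - Δ_0) = 66
  2·M_1 + 6·M_2 + 1·M_3 = 6(Δ_2 - Δ_1) = -60
Clamped end conditions give two more equations: 2h_0·M_0 + h_0·M_1 = 6(Δ_0 - p'(0)) = 12 and h_2·M_2 + 2h_2·M_3 = 6(p'(4) - Δ_2) = 0.
Solving: M_0 = -18/7, M_1 = 120/7, M_2 = -120/7, M_3 = 60/7.
On [1, 3], p(t) = -6 + 9/7·(t - 1) + 60/7·(t - 1)² - 20/7·(t - 1)³.
With (t - 1) = 2/3: p(5/3) = -412/189.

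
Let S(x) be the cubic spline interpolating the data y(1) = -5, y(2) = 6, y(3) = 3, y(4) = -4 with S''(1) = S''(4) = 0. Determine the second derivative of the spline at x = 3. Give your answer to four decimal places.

With σ_i denoting the second derivative at x_i, h_i = 1, 1, 1, and Δ_i = (y_(i+1) − y_i)/h_i = 11, -3, -7:
  1·σ_0 + 4·σ_1 + 1·σ_2 = 6(Δ_1 - Δ_0) = -84
  1·σ_1 + 4·σ_2 + 1·σ_3 = 6(Δ_2 - Δ_1) = -24
Natural end conditions: σ_0 = σ_3 = 0.
Solving: σ_0 = 0, σ_1 = -104/5, σ_2 = -4/5, σ_3 = 0.

-0.8000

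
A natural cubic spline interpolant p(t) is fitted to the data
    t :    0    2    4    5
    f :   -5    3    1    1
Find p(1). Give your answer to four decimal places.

0.0909

Put m_i = p'' at the i-th knot. Here h = (2, 2, 1) and Δ = (4, -1, 0), so the interior equations h_(i-1)·m_(i-1) + 2(h_(i-1)+h_i)·m_i + h_i·m_(i+1) = 6(Δ_i − Δ_(i-1)) read
  2·m_0 + 8·m_1 + 2·m_2 = 6(Δ_1 - Δ_0) = -30
  2·m_1 + 6·m_2 + 1·m_3 = 6(Δ_2 - Δ_1) = 6
Natural end conditions: m_0 = m_3 = 0.
Forward elimination and back-substitution give m_0 = 0, m_1 = -48/11, m_2 = 27/11, m_3 = 0.
On [0, 2], p(t) = -5 + 60/11·t + 0·t² - 4/11·t³.
With t = 1: p(1) = 1/11.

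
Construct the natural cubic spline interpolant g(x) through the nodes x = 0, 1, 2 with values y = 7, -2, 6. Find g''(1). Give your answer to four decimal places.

25.5000

Put m_i = g'' at the i-th knot. Here h = (1, 1) and Δ = (-9, 8), so the interior equations h_(i-1)·m_(i-1) + 2(h_(i-1)+h_i)·m_i + h_i·m_(i+1) = 6(Δ_i − Δ_(i-1)) read
  1·m_0 + 4·m_1 + 1·m_2 = 6(Δ_1 - Δ_0) = 102
Natural end conditions: m_0 = m_2 = 0.
Forward elimination and back-substitution give m_0 = 0, m_1 = 51/2, m_2 = 0.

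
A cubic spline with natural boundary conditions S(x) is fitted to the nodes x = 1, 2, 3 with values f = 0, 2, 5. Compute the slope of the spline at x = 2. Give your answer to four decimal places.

Let σ_i = S''(x_i). Step sizes h_i = 1, 1; slopes of the chords Δ_i = (y_(i+1) - y_i)/h_i = 2, 3.
  1·σ_0 + 4·σ_1 + 1·σ_2 = 6(Δ_1 - Δ_0) = 6
Natural end conditions: σ_0 = σ_2 = 0.
Solving: σ_0 = 0, σ_1 = 3/2, σ_2 = 0.
On [2, 3], S'(x) = b_1 + 2c_1·(x - 2) + 3d_1·(x - 2)² with b_1 = Δ_1 - h_1(2σ_1 + σ_2)/6 = 5/2, c_1 = σ_1/2 = 3/4, d_1 = (σ_2 - σ_1)/(6h_1) = -1/4. So S'(2) = 5/2.

2.5000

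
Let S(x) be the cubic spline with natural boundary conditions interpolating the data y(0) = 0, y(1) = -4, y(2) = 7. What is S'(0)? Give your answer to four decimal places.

-7.7500

Put m_i = S'' at the i-th knot. Here h = (1, 1) and Δ = (-4, 11), so the interior equations h_(i-1)·m_(i-1) + 2(h_(i-1)+h_i)·m_i + h_i·m_(i+1) = 6(Δ_i − Δ_(i-1)) read
  1·m_0 + 4·m_1 + 1·m_2 = 6(Δ_1 - Δ_0) = 90
Natural end conditions: m_0 = m_2 = 0.
Forward elimination and back-substitution give m_0 = 0, m_1 = 45/2, m_2 = 0.
On [0, 1], S'(x) = b_0 + 2c_0·x + 3d_0·x² with b_0 = Δ_0 - h_0(2m_0 + m_1)/6 = -31/4, c_0 = m_0/2 = 0, d_0 = (m_1 - m_0)/(6h_0) = 15/4. So S'(0) = -31/4.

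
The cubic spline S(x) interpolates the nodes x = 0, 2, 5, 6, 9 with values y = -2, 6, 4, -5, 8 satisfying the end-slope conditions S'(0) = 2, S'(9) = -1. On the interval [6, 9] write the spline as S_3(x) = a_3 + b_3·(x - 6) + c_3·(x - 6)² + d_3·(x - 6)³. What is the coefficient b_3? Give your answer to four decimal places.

-4.9775

Put m_i = S'' at the i-th knot. Here h = (2, 3, 1, 3) and Δ = (4, -2/3, -9, 13/3), so the interior equations h_(i-1)·m_(i-1) + 2(h_(i-1)+h_i)·m_i + h_i·m_(i+1) = 6(Δ_i − Δ_(i-1)) read
  2·m_0 + 10·m_1 + 3·m_2 = 6(Δ_1 - Δ_0) = -28
  3·m_1 + 8·m_2 + 1·m_3 = 6(Δ_2 - Δ_1) = -50
  1·m_2 + 8·m_3 + 3·m_4 = 6(Δ_3 - Δ_2) = 80
Clamped end conditions give two more equations: 2h_0·m_0 + h_0·m_1 = 6(Δ_0 - S'(0)) = 12 and h_3·m_3 + 2h_3·m_4 = 6(S'(9) - Δ_3) = -32.
Hence m_0 = 958/267, m_1 = -314/267, m_2 = -2084/267, m_3 = 4264/267, m_4 = -3556/267.
On [6, 9], with S_3(x) = a_3 + b_3·(x - 6) + c_3·(x - 6)² + d_3·(x - 6)³: c_3 = m_3/2 = 2132/267, d_3 = (m_4 - m_3)/(6h_3) = -3910/2403, b_3 = Δ_3 - h_3(2m_3 + m_4)/6 = -443/89.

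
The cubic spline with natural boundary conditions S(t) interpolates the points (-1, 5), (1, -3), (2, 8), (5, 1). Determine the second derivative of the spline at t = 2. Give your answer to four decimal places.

Put σ_i = S'' at the i-th knot. Here h = (2, 1, 3) and Δ = (-4, 11, -7/3), so the interior equations h_(i-1)·σ_(i-1) + 2(h_(i-1)+h_i)·σ_i + h_i·σ_(i+1) = 6(Δ_i − Δ_(i-1)) read
  2·σ_0 + 6·σ_1 + 1·σ_2 = 6(Δ_1 - Δ_0) = 90
  1·σ_1 + 8·σ_2 + 3·σ_3 = 6(Δ_2 - Δ_1) = -80
Natural end conditions: σ_0 = σ_3 = 0.
Solving: σ_0 = 0, σ_1 = 800/47, σ_2 = -570/47, σ_3 = 0.

-12.1277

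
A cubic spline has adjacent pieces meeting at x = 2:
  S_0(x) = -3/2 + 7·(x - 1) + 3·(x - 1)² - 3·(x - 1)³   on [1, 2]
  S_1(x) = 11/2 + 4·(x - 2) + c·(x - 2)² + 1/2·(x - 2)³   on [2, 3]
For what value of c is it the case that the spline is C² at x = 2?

S_0''(x) = 6 - 18·(x - 1), so S_0''(2) = -12. On the right, S_1''(2) = 2c, so c = -6.

-6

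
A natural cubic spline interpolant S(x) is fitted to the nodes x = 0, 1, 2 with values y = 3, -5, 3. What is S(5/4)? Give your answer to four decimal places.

Put m_i = S'' at the i-th knot. Here h = (1, 1) and Δ = (-8, 8), so the interior equations h_(i-1)·m_(i-1) + 2(h_(i-1)+h_i)·m_i + h_i·m_(i+1) = 6(Δ_i − Δ_(i-1)) read
  1·m_0 + 4·m_1 + 1·m_2 = 6(Δ_1 - Δ_0) = 96
Natural end conditions: m_0 = m_2 = 0.
Hence m_0 = 0, m_1 = 24, m_2 = 0.
On [1, 2], S(x) = -5 + 0·(x - 1) + 12·(x - 1)² - 4·(x - 1)³.
With (x - 1) = 1/4: S(5/4) = -69/16.

-4.3125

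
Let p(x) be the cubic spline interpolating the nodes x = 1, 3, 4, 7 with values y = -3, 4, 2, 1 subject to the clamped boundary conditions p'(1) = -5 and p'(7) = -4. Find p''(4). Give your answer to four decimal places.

5.1905

With σ_i denoting the second derivative at x_i, h_i = 2, 1, 3, and Δ_i = (y_(i+1) − y_i)/h_i = 7/2, -2, -1/3:
  2·σ_0 + 6·σ_1 + 1·σ_2 = 6(Δ_1 - Δ_0) = -33
  1·σ_1 + 8·σ_2 + 3·σ_3 = 6(Δ_2 - Δ_1) = 10
Clamped end conditions give two more equations: 2h_0·σ_0 + h_0·σ_1 = 6(Δ_0 - p'(1)) = 51 and h_2·σ_2 + 2h_2·σ_3 = 6(p'(7) - Δ_2) = -22.
Solving: σ_0 = 803/42, σ_1 = -535/42, σ_2 = 109/21, σ_3 = -263/42.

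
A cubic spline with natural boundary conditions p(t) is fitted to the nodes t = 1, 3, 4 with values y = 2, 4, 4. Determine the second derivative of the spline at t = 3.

-1

Write σ_i for p''(x_i). With h_i = 2, 1 and divided differences Δ_i = 1, 0, the continuity of p' gives the tridiagonal system
  2·σ_0 + 6·σ_1 + 1·σ_2 = 6(Δ_1 - Δ_0) = -6
Natural end conditions: σ_0 = σ_2 = 0.
Hence σ_0 = 0, σ_1 = -1, σ_2 = 0.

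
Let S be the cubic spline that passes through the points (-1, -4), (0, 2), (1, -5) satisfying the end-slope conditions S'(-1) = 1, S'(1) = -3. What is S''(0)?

-35

With m_i denoting the second derivative at x_i, h_i = 1, 1, and Δ_i = (y_(i+1) − y_i)/h_i = 6, -7:
  1·m_0 + 4·m_1 + 1·m_2 = 6(Δ_1 - Δ_0) = -78
Clamped end conditions give two more equations: 2h_0·m_0 + h_0·m_1 = 6(Δ_0 - S'(-1)) = 30 and h_1·m_1 + 2h_1·m_2 = 6(S'(1) - Δ_1) = 24.
Solving the tridiagonal system: m_0 = 65/2, m_1 = -35, m_2 = 59/2.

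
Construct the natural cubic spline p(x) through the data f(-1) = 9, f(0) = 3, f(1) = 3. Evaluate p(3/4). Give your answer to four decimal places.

2.6484

With M_i denoting the second derivative at x_i, h_i = 1, 1, and Δ_i = (y_(i+1) − y_i)/h_i = -6, 0:
  1·M_0 + 4·M_1 + 1·M_2 = 6(Δ_1 - Δ_0) = 36
Natural end conditions: M_0 = M_2 = 0.
Hence M_0 = 0, M_1 = 9, M_2 = 0.
On [0, 1], p(x) = 3 - 3·x + 9/2·x² - 3/2·x³.
With x = 3/4: p(3/4) = 339/128.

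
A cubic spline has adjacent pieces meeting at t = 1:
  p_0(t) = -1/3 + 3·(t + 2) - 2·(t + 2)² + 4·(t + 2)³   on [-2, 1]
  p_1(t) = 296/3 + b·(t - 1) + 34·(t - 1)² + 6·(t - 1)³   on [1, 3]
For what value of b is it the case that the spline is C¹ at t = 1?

p_0'(t) = 3 - 4·(t + 2) + 12·(t + 2)², so p_0'(1) = 99. On the right, p_1'(1) = b, so b = 99.

99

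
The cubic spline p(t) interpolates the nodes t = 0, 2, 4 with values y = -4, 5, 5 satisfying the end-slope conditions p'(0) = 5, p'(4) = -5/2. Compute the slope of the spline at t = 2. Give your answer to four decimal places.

2.7500

Put m_i = p'' at the i-th knot. Here h = (2, 2) and Δ = (9/2, 0), so the interior equations h_(i-1)·m_(i-1) + 2(h_(i-1)+h_i)·m_i + h_i·m_(i+1) = 6(Δ_i − Δ_(i-1)) read
  2·m_0 + 8·m_1 + 2·m_2 = 6(Δ_1 - Δ_0) = -27
Clamped end conditions give two more equations: 2h_0·m_0 + h_0·m_1 = 6(Δ_0 - p'(0)) = -3 and h_1·m_1 + 2h_1·m_2 = 6(p'(4) - Δ_1) = -15.
Forward elimination and back-substitution give m_0 = 3/4, m_1 = -3, m_2 = -9/4.
On [2, 4], p'(t) = b_1 + 2c_1·(t - 2) + 3d_1·(t - 2)² with b_1 = Δ_1 - h_1(2m_1 + m_2)/6 = 11/4, c_1 = m_1/2 = -3/2, d_1 = (m_2 - m_1)/(6h_1) = 1/16. So p'(2) = 11/4.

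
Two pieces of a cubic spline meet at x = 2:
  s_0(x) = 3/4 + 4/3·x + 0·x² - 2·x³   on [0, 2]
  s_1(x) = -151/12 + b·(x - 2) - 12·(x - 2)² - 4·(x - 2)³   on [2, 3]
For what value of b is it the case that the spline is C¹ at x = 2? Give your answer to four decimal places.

-22.6667

s_0'(x) = 4/3 + 0·x - 6·x², so s_0'(2) = -68/3. On the right, s_1'(2) = b, so b = -68/3.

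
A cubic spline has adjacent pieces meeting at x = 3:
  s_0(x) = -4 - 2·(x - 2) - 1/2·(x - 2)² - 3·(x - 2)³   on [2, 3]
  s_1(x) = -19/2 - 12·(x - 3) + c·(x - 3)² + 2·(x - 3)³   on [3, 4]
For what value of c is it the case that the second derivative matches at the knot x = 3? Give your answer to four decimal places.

s_0''(x) = -1 - 18·(x - 2), so s_0''(3) = -19. On the right, s_1''(3) = 2c, so c = -19/2.

-9.5000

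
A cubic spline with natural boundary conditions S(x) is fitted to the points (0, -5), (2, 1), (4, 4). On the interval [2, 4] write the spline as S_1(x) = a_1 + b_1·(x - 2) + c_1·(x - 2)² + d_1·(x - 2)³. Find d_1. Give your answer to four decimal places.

0.0938

With M_i denoting the second derivative at x_i, h_i = 2, 2, and Δ_i = (y_(i+1) − y_i)/h_i = 3, 3/2:
  2·M_0 + 8·M_1 + 2·M_2 = 6(Δ_1 - Δ_0) = -9
Natural end conditions: M_0 = M_2 = 0.
Hence M_0 = 0, M_1 = -9/8, M_2 = 0.
On [2, 4], with S_1(x) = a_1 + b_1·(x - 2) + c_1·(x - 2)² + d_1·(x - 2)³: c_1 = M_1/2 = -9/16, d_1 = (M_2 - M_1)/(6h_1) = 3/32, b_1 = Δ_1 - h_1(2M_1 + M_2)/6 = 9/4.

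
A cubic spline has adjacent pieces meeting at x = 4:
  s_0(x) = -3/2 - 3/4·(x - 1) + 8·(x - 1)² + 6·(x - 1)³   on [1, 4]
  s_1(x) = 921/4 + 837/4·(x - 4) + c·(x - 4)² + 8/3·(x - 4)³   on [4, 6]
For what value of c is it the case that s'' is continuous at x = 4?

s_0''(x) = 16 + 36·(x - 1), so s_0''(4) = 124. On the right, s_1''(4) = 2c, so c = 62.

62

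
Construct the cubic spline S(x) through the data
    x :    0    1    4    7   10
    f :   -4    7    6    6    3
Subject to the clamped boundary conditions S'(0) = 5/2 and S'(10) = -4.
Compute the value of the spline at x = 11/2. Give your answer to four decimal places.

Let M_i = S''(x_i). Step sizes h_i = 1, 3, 3, 3; slopes of the chords Δ_i = (y_(i+1) - y_i)/h_i = 11, -1/3, 0, -1.
  1·M_0 + 8·M_1 + 3·M_2 = 6(Δ_1 - Δ_0) = -68
  3·M_1 + 12·M_2 + 3·M_3 = 6(Δ_2 - Δ_1) = 2
  3·M_2 + 12·M_3 + 3·M_4 = 6(Δ_3 - Δ_2) = -6
Clamped end conditions give two more equations: 2h_0·M_0 + h_0·M_1 = 6(Δ_0 - S'(0)) = 51 and h_3·M_3 + 2h_3·M_4 = 6(S'(10) - Δ_3) = -18.
Forward elimination and back-substitution give M_0 = 3771/116, M_1 = -813/58, M_2 = 1349/348, M_3 = -143/174, M_4 = -901/348.
On [4, 7], S(x) = 6 - 201/58·(x - 4) + 1349/696·(x - 4)² - 545/2088·(x - 4)³.
With (x - 4) = 3/2: S(11/2) = 7947/1856.

4.2818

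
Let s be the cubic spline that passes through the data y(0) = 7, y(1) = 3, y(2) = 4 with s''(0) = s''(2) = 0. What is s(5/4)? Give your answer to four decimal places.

Put M_i = s'' at the i-th knot. Here h = (1, 1) and Δ = (-4, 1), so the interior equations h_(i-1)·M_(i-1) + 2(h_(i-1)+h_i)·M_i + h_i·M_(i+1) = 6(Δ_i − Δ_(i-1)) read
  1·M_0 + 4·M_1 + 1·M_2 = 6(Δ_1 - Δ_0) = 30
Natural end conditions: M_0 = M_2 = 0.
Solving the tridiagonal system: M_0 = 0, M_1 = 15/2, M_2 = 0.
On [1, 2], s(x) = 3 - 3/2·(x - 1) + 15/4·(x - 1)² - 5/4·(x - 1)³.
With (x - 1) = 1/4: s(5/4) = 727/256.

2.8398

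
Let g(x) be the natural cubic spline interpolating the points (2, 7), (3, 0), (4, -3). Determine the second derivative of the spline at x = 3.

Put σ_i = g'' at the i-th knot. Here h = (1, 1) and Δ = (-7, -3), so the interior equations h_(i-1)·σ_(i-1) + 2(h_(i-1)+h_i)·σ_i + h_i·σ_(i+1) = 6(Δ_i − Δ_(i-1)) read
  1·σ_0 + 4·σ_1 + 1·σ_2 = 6(Δ_1 - Δ_0) = 24
Natural end conditions: σ_0 = σ_2 = 0.
Solving the tridiagonal system: σ_0 = 0, σ_1 = 6, σ_2 = 0.

6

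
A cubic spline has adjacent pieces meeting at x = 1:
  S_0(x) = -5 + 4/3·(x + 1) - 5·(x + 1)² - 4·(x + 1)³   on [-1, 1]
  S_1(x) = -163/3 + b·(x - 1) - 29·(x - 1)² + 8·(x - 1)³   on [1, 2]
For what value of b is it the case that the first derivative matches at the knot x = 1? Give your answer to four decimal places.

-66.6667

S_0'(x) = 4/3 - 10·(x + 1) - 12·(x + 1)², so S_0'(1) = -200/3. On the right, S_1'(1) = b, so b = -200/3.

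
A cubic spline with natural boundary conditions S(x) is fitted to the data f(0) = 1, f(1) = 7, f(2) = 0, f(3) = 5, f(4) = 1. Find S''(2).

Put M_i = S'' at the i-th knot. Here h = (1, 1, 1, 1) and Δ = (6, -7, 5, -4), so the interior equations h_(i-1)·M_(i-1) + 2(h_(i-1)+h_i)·M_i + h_i·M_(i+1) = 6(Δ_i − Δ_(i-1)) read
  1·M_0 + 4·M_1 + 1·M_2 = 6(Δ_1 - Δ_0) = -78
  1·M_1 + 4·M_2 + 1·M_3 = 6(Δ_2 - Δ_1) = 72
  1·M_2 + 4·M_3 + 1·M_4 = 6(Δ_3 - Δ_2) = -54
Natural end conditions: M_0 = M_4 = 0.
Forward elimination and back-substitution give M_0 = 0, M_1 = -27, M_2 = 30, M_3 = -21, M_4 = 0.

30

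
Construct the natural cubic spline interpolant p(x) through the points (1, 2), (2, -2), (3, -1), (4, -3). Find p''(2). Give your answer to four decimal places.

9.2000

Put M_i = p'' at the i-th knot. Here h = (1, 1, 1) and Δ = (-4, 1, -2), so the interior equations h_(i-1)·M_(i-1) + 2(h_(i-1)+h_i)·M_i + h_i·M_(i+1) = 6(Δ_i − Δ_(i-1)) read
  1·M_0 + 4·M_1 + 1·M_2 = 6(Δ_1 - Δ_0) = 30
  1·M_1 + 4·M_2 + 1·M_3 = 6(Δ_2 - Δ_1) = -18
Natural end conditions: M_0 = M_3 = 0.
Forward elimination and back-substitution give M_0 = 0, M_1 = 46/5, M_2 = -34/5, M_3 = 0.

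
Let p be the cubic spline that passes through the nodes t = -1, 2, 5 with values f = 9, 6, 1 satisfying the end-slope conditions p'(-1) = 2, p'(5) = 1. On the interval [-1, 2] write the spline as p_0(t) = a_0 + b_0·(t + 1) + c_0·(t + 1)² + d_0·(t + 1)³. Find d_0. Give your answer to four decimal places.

0.1389

Write M_i for p''(x_i). With h_i = 3, 3 and divided differences Δ_i = -1, -5/3, the continuity of p' gives the tridiagonal system
  3·M_0 + 12·M_1 + 3·M_2 = 6(Δ_1 - Δ_0) = -4
Clamped end conditions give two more equations: 2h_0·M_0 + h_0·M_1 = 6(Δ_0 - p'(-1)) = -18 and h_1·M_1 + 2h_1·M_2 = 6(p'(5) - Δ_1) = 16.
Solving the tridiagonal system: M_0 = -17/6, M_1 = -1/3, M_2 = 17/6.
On [-1, 2], with p_0(t) = a_0 + b_0·(t + 1) + c_0·(t + 1)² + d_0·(t + 1)³: c_0 = M_0/2 = -17/12, d_0 = (M_1 - M_0)/(6h_0) = 5/36, b_0 = Δ_0 - h_0(2M_0 + M_1)/6 = 2.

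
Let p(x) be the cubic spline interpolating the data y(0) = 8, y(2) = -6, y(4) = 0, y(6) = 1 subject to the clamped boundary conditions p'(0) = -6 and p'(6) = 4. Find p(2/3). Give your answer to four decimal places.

With σ_i denoting the second derivative at x_i, h_i = 2, 2, 2, and Δ_i = (y_(i+1) − y_i)/h_i = -7, 3, 1/2:
  2·σ_0 + 8·σ_1 + 2·σ_2 = 6(Δ_1 - Δ_0) = 60
  2·σ_1 + 8·σ_2 + 2·σ_3 = 6(Δ_2 - Δ_1) = -15
Clamped end conditions give two more equations: 2h_0·σ_0 + h_0·σ_1 = 6(Δ_0 - p'(0)) = -6 and h_2·σ_2 + 2h_2·σ_3 = 6(p'(6) - Δ_2) = 21.
Forward elimination and back-substitution give σ_0 = -209/30, σ_1 = 164/15, σ_2 = -203/30, σ_3 = 259/30.
On [0, 2], p(x) = 8 - 6·x - 209/60·x² + 179/120·x³.
With x = 2/3: p(2/3) = 1172/405.

2.8938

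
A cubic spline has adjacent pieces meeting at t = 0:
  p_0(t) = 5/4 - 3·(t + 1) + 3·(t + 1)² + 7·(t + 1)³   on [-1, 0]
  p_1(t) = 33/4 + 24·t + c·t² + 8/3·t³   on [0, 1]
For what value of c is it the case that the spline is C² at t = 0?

24

p_0''(t) = 6 + 42·(t + 1), so p_0''(0) = 48. On the right, p_1''(0) = 2c, so c = 24.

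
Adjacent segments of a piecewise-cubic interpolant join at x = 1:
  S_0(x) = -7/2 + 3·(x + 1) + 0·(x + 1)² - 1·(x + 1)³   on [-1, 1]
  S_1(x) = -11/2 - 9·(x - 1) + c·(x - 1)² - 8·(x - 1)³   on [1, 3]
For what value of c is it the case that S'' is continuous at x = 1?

-6

S_0''(x) = 0 - 6·(x + 1), so S_0''(1) = -12. On the right, S_1''(1) = 2c, so c = -6.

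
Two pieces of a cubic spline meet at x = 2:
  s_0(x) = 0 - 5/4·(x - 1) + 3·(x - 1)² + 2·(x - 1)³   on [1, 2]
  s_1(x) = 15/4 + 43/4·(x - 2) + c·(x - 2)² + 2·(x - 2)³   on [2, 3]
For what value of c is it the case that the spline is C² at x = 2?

9

s_0''(x) = 6 + 12·(x - 1), so s_0''(2) = 18. On the right, s_1''(2) = 2c, so c = 9.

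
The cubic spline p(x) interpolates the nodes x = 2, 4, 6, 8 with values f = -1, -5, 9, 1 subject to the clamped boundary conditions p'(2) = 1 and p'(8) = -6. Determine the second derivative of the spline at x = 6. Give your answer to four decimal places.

-12.1333

Let M_i = p''(x_i). Step sizes h_i = 2, 2, 2; slopes of the chords Δ_i = (y_(i+1) - y_i)/h_i = -2, 7, -4.
  2·M_0 + 8·M_1 + 2·M_2 = 6(Δ_1 - Δ_0) = 54
  2·M_1 + 8·M_2 + 2·M_3 = 6(Δ_2 - Δ_1) = -66
Clamped end conditions give two more equations: 2h_0·M_0 + h_0·M_1 = 6(Δ_0 - p'(2)) = -18 and h_2·M_2 + 2h_2·M_3 = 6(p'(8) - Δ_2) = -12.
Solving: M_0 = -161/15, M_1 = 187/15, M_2 = -182/15, M_3 = 46/15.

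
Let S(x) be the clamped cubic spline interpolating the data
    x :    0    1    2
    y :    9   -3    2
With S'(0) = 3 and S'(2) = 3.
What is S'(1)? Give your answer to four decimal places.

Put M_i = S'' at the i-th knot. Here h = (1, 1) and Δ = (-12, 5), so the interior equations h_(i-1)·M_(i-1) + 2(h_(i-1)+h_i)·M_i + h_i·M_(i+1) = 6(Δ_i − Δ_(i-1)) read
  1·M_0 + 4·M_1 + 1·M_2 = 6(Δ_1 - Δ_0) = 102
Clamped end conditions give two more equations: 2h_0·M_0 + h_0·M_1 = 6(Δ_0 - S'(0)) = -90 and h_1·M_1 + 2h_1·M_2 = 6(S'(2) - Δ_1) = -12.
Hence M_0 = -141/2, M_1 = 51, M_2 = -63/2.
On [1, 2], S'(x) = b_1 + 2c_1·(x - 1) + 3d_1·(x - 1)² with b_1 = Δ_1 - h_1(2M_1 + M_2)/6 = -27/4, c_1 = M_1/2 = 51/2, d_1 = (M_2 - M_1)/(6h_1) = -55/4. So S'(1) = -27/4.

-6.7500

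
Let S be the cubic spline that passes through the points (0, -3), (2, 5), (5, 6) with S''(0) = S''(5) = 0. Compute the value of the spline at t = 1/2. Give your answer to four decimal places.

Put M_i = S'' at the i-th knot. Here h = (2, 3) and Δ = (4, 1/3), so the interior equations h_(i-1)·M_(i-1) + 2(h_(i-1)+h_i)·M_i + h_i·M_(i+1) = 6(Δ_i − Δ_(i-1)) read
  2·M_0 + 10·M_1 + 3·M_2 = 6(Δ_1 - Δ_0) = -22
Natural end conditions: M_0 = M_2 = 0.
Forward elimination and back-substitution give M_0 = 0, M_1 = -11/5, M_2 = 0.
On [0, 2], S(t) = -3 + 71/15·t + 0·t² - 11/60·t³.
With t = 1/2: S(1/2) = -21/32.

-0.6563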